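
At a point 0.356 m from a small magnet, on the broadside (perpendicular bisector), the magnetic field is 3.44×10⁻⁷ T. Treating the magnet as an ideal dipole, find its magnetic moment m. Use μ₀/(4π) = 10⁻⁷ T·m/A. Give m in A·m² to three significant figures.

In the equatorial plane B = (μ₀/4π)·m/r³, so m = Br³·4π/(μ₀).
m = (3.44×10⁻⁷)·(0.356)³ / (10⁻⁷) = 0.1552 A·m².

m ≈ 0.155 A·m²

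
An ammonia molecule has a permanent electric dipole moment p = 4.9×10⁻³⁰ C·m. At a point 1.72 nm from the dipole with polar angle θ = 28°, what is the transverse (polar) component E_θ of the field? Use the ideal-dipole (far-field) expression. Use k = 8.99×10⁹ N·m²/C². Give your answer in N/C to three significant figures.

E_θ ≈ 4.06×10⁶ N/C

For a dipole, E_θ = (kp sinθ)/r³.
kp/r³ = (8.99×10⁹)(4.90×10⁻³⁰)/(1.72×10⁻⁹)³ = 8.657×10⁶ N/C.
E_θ = 8.657×10⁶·sin28° = 4.064×10⁶ N/C.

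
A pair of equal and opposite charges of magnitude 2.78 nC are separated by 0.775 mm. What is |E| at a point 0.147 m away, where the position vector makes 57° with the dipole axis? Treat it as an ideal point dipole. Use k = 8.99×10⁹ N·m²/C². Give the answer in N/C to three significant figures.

E ≈ 8.38 N/C

Dipole moment p = qd = (2.78×10⁻⁹ C)(7.75×10⁻⁴ m) = 2.155×10⁻¹² C·m.
At angle θ the dipole field magnitude is E = (kp/r³)·√(1 + 3cos²θ).
kp/r³ = (8.99×10⁹)(2.155×10⁻¹²) / (0.147)³ = 6.099 N/C.
√(1 + 3cos²57°) = √(1 + 3·0.2966) = √1.8899 ≈ 1.3747.
E ≈ 6.099 × 1.375 = 8.384 N/C.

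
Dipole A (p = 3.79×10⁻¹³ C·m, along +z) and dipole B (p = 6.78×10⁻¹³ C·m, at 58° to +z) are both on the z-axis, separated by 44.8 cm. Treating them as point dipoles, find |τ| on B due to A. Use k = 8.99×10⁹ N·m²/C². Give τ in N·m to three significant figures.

τ ≈ 4.36×10⁻¹⁴ N·m

The second dipole sits on the axis of the first, so the field there is axial: E₁ = 2kp₁/r³ along +z.
E₁ = 2(8.99×10⁹)(3.79×10⁻¹³)/(0.448)³ = 0.07579 N/C.
Torque on the second dipole: τ = p₂ E₁ sinθ.
τ = (6.78×10⁻¹³)(0.07579)·sin58° = 4.358×10⁻¹⁴ N·m.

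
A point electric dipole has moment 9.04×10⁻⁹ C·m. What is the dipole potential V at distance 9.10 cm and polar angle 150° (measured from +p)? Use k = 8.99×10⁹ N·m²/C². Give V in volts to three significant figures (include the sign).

V ≈ -8500 V

The dipole potential is V = kp cosθ / r².
V = (8.99×10⁹)(9.04×10⁻⁹)·cos150° / (0.0910)² = -8499 V.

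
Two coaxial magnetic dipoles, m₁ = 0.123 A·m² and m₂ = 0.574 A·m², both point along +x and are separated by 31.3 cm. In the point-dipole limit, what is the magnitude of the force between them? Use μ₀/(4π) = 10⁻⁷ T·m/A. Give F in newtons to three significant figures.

F ≈ 4.41×10⁻⁶ N

On-axis B of dipole 1: B = (μ₀/4π)·2m₁/r³. Force on dipole 2: F = m₂·dB/dr.
dB/dr = −(μ₀/4π)·6m₁/r⁴, so |F| = (μ₀/4π)·6m₁m₂/r⁴.
F = 6(10⁻⁷)(0.123)(0.574)/(0.313)⁴ = 4.414×10⁻⁶ N.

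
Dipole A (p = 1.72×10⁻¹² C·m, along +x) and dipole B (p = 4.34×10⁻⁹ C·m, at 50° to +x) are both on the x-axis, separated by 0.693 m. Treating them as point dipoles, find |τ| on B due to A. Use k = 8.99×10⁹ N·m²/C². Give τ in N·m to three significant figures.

τ ≈ 3.09×10⁻¹⁰ N·m

The second dipole sits on the axis of the first, so the field there is axial: E₁ = 2kp₁/r³ along +x.
E₁ = 2(8.99×10⁹)(1.72×10⁻¹²)/(0.693)³ = 0.09292 N/C.
Torque on the second dipole: τ = p₂ E₁ sinθ.
τ = (4.34×10⁻⁹)(0.09292)·sin50° = 3.089×10⁻¹⁰ N·m.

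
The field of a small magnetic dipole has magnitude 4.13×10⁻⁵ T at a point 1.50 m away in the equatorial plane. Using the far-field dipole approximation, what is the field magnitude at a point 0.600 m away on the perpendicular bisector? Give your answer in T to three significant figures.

B ≈ 6.45×10⁻⁴ T

Dipole fields scale as 1/r³ in the far field; the geometry is the same at both points.
B₂ = B₁ · (r₁/r₂)³ = 4.13×10⁻⁵ · (1.50/0.600)³.
(r₁/r₂)³ = (2.5)³ = 15.62.
B₂ ≈ 6.453×10⁻⁴ T.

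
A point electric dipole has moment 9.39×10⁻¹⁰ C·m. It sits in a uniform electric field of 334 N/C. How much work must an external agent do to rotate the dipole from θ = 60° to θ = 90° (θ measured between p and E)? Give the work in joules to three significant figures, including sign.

W ≈ 1.57×10⁻⁷ J

W_ext = ΔU = U(θ₂) − U(θ₁) = −pE cosθ₂ − (−pE cosθ₁) = pE(cosθ₁ − cosθ₂).
W = (9.39×10⁻¹⁰)(334)·(cos60° − cos90°) = (3.136×10⁻⁷)·(+0.5000) = 1.568×10⁻⁷ J.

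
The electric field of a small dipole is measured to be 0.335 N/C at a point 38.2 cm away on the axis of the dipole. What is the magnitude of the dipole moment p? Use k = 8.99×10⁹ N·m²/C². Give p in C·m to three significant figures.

p ≈ 1.04×10⁻¹² C·m

On axis E = 2kp/r³, so p = Er³/(2k).
p = (0.335)·(0.382)³ / (2·8.99×10⁹) = 1.039×10⁻¹² C·m.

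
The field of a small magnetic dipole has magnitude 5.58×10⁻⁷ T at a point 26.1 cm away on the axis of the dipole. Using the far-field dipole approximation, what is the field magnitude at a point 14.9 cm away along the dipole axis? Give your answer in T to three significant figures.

B ≈ 3.00×10⁻⁶ T

Dipole fields scale as 1/r³ in the far field; the geometry is the same at both points.
B₂ = B₁ · (r₁/r₂)³ = 5.58×10⁻⁷ · (26.1/14.9)³.
(r₁/r₂)³ = (1.752)³ = 5.375.
B₂ ≈ 2.999×10⁻⁶ T.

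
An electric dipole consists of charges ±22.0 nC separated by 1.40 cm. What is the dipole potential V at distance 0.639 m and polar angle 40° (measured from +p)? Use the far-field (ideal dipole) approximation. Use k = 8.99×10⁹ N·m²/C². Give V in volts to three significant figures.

V ≈ 5.19 V

Dipole moment p = qd = (2.20×10⁻⁸ C)(0.0140 m) = 3.08×10⁻¹⁰ C·m.
The dipole potential is V = kp cosθ / r².
V = (8.99×10⁹)(3.08×10⁻¹⁰)·cos40° / (0.639)² = 5.195 V.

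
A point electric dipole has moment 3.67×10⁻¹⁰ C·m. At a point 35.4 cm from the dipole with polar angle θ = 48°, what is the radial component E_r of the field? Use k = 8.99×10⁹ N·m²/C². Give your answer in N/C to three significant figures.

For a dipole, E_r = (2kp cosθ)/r³.
kp/r³ = (8.99×10⁹)(3.67×10⁻¹⁰)/(0.354)³ = 74.37 N/C.
E_r = 2·74.37·cos48° = 99.53 N/C.

E_r ≈ 99.5 N/C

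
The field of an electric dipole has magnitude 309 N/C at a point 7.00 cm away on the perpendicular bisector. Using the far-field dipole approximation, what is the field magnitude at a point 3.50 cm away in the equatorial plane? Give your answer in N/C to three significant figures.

E ≈ 2470 N/C

Dipole fields scale as 1/r³ in the far field; the geometry is the same at both points.
E₂ = E₁ · (r₁/r₂)³ = 309 · (7.00/3.50)³.
(r₁/r₂)³ = (2)³ = 8.
E₂ ≈ 2472 N/C.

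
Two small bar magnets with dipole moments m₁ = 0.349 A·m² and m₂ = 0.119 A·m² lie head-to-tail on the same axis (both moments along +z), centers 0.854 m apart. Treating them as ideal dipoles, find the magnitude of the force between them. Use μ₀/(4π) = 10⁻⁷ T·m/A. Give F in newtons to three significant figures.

F ≈ 4.68×10⁻⁸ N

On-axis B of dipole 1: B = (μ₀/4π)·2m₁/r³. Force on dipole 2: F = m₂·dB/dr.
dB/dr = −(μ₀/4π)·6m₁/r⁴, so |F| = (μ₀/4π)·6m₁m₂/r⁴.
F = 6(10⁻⁷)(0.349)(0.119)/(0.854)⁴ = 4.685×10⁻⁸ N.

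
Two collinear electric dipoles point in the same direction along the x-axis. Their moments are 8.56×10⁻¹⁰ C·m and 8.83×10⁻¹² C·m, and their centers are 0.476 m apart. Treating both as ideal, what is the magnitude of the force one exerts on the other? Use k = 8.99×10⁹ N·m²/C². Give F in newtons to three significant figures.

On-axis field of dipole 1 at distance r: E = 2kp₁/r³. Force on dipole 2 is F = p₂·dE/dr (gradient along axis).
dE/dr = −6kp₁/r⁴, so |F| = 6kp₁p₂/r⁴ (attractive for aligned moments).
F = 6(8.99×10⁹)(8.56×10⁻¹⁰)(8.83×10⁻¹²)/(0.476)⁴ = 7.942×10⁻⁹ N.

F ≈ 7.94×10⁻⁹ N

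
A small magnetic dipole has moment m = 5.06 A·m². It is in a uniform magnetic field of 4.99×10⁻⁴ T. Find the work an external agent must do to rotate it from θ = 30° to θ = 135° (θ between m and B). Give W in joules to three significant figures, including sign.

W_ext = ΔU = −mB cosθ₂ + mB cosθ₁ = mB(cosθ₁ − cosθ₂).
W = (5.06)(4.99×10⁻⁴)·(cos30° − cos135°) = (0.002525)·(+1.5731) = 0.003972 J.

W ≈ 0.00397 J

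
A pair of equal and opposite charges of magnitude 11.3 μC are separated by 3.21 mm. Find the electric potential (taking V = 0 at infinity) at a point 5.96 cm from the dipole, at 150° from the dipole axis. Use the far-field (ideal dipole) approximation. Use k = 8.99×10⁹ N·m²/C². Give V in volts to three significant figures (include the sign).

Dipole moment p = qd = (1.13×10⁻⁵ C)(0.00321 m) = 3.627×10⁻⁸ C·m.
The dipole potential is V = kp cosθ / r².
V = (8.99×10⁹)(3.627×10⁻⁸)·cos150° / (0.0596)² = -7.950×10⁴ V.

V ≈ -7.95×10⁴ V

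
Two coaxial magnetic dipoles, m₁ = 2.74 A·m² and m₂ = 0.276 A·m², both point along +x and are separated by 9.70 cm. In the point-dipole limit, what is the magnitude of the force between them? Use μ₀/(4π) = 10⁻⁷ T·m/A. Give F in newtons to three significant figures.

On-axis B of dipole 1: B = (μ₀/4π)·2m₁/r³. Force on dipole 2: F = m₂·dB/dr.
dB/dr = −(μ₀/4π)·6m₁/r⁴, so |F| = (μ₀/4π)·6m₁m₂/r⁴.
F = 6(10⁻⁷)(2.74)(0.276)/(0.0970)⁴ = 0.005125 N.

F ≈ 0.00513 N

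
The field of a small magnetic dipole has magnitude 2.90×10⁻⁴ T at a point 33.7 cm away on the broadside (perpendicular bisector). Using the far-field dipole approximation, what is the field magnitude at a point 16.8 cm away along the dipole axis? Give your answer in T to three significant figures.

Dipole fields scale as 1/r³ in the far field.
The axial field is twice the equatorial field at the same r, so the geometry factor is 2/1.
B₂ = B₁ · (2/1) · (r₁/r₂)³ = 2.90×10⁻⁴ · 2 · (33.7/16.8)³.
(r₁/r₂)³ = (2.006)³ = 8.072.
B₂ ≈ 0.004682 T.

B ≈ 0.00468 T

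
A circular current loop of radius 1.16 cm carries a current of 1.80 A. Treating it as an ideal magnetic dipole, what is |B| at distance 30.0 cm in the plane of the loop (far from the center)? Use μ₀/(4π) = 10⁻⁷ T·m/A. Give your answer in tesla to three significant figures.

B ≈ 2.82×10⁻⁹ T

Magnetic moment m = IA = Iπa² = (1.80)·π·(0.0116)² = 7.609×10⁻⁴ A·m².
In the equatorial plane B = (μ₀/4π)·m/r³ (half the axial value).
B = (10⁻⁷)·(7.609×10⁻⁴) / (0.300)³ = 2.818×10⁻⁹ T.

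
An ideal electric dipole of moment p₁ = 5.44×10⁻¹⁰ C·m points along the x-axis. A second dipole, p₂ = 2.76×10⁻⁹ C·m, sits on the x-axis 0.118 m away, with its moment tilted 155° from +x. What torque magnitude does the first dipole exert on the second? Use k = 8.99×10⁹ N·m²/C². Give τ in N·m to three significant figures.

τ ≈ 6.94×10⁻⁶ N·m

The second dipole sits on the axis of the first, so the field there is axial: E₁ = 2kp₁/r³ along +x.
E₁ = 2(8.99×10⁹)(5.44×10⁻¹⁰)/(0.118)³ = 5953 N/C.
Torque on the second dipole: τ = p₂ E₁ sinθ.
τ = (2.76×10⁻⁹)(5953)·sin155° = 6.944×10⁻⁶ N·m.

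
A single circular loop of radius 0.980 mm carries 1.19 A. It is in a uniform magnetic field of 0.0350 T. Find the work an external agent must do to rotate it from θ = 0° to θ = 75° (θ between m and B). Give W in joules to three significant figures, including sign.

W ≈ 9.31×10⁻⁸ J

Magnetic moment m = IA = Iπa² = (1.19)·π·(9.80×10⁻⁴)² = 3.59×10⁻⁶ A·m².
W_ext = ΔU = −mB cosθ₂ + mB cosθ₁ = mB(cosθ₁ − cosθ₂).
W = (3.59×10⁻⁶)(0.0350)·(cos0° − cos75°) = (1.257×10⁻⁷)·(+0.7412) = 9.313×10⁻⁸ J.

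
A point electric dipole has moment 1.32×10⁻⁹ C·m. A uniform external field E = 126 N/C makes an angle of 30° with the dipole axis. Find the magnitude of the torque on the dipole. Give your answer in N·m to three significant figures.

Torque on an electric dipole: τ = pE sinθ.
τ = (1.32×10⁻⁹)(126)·sin30° = 8.316×10⁻⁸ N·m.

τ ≈ 8.32×10⁻⁸ N·m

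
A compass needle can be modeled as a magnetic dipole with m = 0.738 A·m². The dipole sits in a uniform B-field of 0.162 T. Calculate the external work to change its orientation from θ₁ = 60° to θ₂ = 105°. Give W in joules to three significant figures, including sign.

W_ext = ΔU = −mB cosθ₂ + mB cosθ₁ = mB(cosθ₁ − cosθ₂).
W = (0.738)(0.162)·(cos60° − cos105°) = (0.1196)·(+0.7588) = 0.09072 J.

W ≈ 0.0907 J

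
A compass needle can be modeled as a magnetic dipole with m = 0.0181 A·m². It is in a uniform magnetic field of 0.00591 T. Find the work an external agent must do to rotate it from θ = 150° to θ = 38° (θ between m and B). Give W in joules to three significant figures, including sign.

W_ext = ΔU = −mB cosθ₂ + mB cosθ₁ = mB(cosθ₁ − cosθ₂).
W = (0.0181)(0.00591)·(cos150° − cos38°) = (1.070×10⁻⁴)·(-1.6540) = -1.769×10⁻⁴ J.

W ≈ -1.77×10⁻⁴ J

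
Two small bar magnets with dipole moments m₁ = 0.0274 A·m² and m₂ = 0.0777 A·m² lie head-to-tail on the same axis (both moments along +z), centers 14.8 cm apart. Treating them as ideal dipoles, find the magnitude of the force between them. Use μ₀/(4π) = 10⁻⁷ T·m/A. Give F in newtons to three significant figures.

On-axis B of dipole 1: B = (μ₀/4π)·2m₁/r³. Force on dipole 2: F = m₂·dB/dr.
dB/dr = −(μ₀/4π)·6m₁/r⁴, so |F| = (μ₀/4π)·6m₁m₂/r⁴.
F = 6(10⁻⁷)(0.0274)(0.0777)/(0.148)⁴ = 2.662×10⁻⁶ N.

F ≈ 2.66×10⁻⁶ N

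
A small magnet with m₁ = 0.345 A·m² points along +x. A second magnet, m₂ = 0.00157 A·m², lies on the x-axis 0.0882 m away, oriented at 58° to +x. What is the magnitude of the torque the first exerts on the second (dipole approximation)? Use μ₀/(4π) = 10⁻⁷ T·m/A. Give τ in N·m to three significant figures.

Dipole B is on the axis of dipole A, so B₁ there is axial: B₁ = (μ₀/4π)·2m₁/r³ along +x.
B₁ = 2(10⁻⁷)(0.345)/(0.0882)³ = 1.006×10⁻⁴ T.
τ = m₂ B₁ sinθ.
τ = (0.00157)(1.006×10⁻⁴)·sin58° = 1.339×10⁻⁷ N·m.

τ ≈ 1.34×10⁻⁷ N·m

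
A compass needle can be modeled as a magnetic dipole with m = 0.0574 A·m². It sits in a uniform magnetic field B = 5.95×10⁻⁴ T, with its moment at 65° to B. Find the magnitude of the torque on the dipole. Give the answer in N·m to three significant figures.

τ ≈ 3.10×10⁻⁵ N·m

Torque on a magnetic dipole: τ = mB sinθ.
τ = (0.0574)(5.95×10⁻⁴)·sin65° = 3.095×10⁻⁵ N·m.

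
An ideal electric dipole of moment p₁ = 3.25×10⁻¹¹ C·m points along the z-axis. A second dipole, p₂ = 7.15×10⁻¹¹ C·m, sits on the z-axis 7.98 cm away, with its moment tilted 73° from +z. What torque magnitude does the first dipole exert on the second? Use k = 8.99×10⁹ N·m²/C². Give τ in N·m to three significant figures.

The second dipole sits on the axis of the first, so the field there is axial: E₁ = 2kp₁/r³ along +z.
E₁ = 2(8.99×10⁹)(3.25×10⁻¹¹)/(0.0798)³ = 1150 N/C.
Torque on the second dipole: τ = p₂ E₁ sinθ.
τ = (7.15×10⁻¹¹)(1150)·sin73° = 7.863×10⁻⁸ N·m.

τ ≈ 7.86×10⁻⁸ N·m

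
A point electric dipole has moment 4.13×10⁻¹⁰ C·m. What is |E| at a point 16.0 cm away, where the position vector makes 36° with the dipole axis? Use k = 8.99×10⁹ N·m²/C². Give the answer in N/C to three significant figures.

E ≈ 1560 N/C

At angle θ the dipole field magnitude is E = (kp/r³)·√(1 + 3cos²θ).
kp/r³ = (8.99×10⁹)(4.13×10⁻¹⁰) / (0.160)³ = 906.5 N/C.
√(1 + 3cos²36°) = √(1 + 3·0.6545) = √2.9635 ≈ 1.7215.
E ≈ 906.5 × 1.721 = 1560 N/C.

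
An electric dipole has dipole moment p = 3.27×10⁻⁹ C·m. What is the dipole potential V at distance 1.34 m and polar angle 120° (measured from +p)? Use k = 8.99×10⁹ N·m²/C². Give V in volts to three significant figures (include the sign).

V ≈ -8.19 V

The dipole potential is V = kp cosθ / r².
V = (8.99×10⁹)(3.27×10⁻⁹)·cos120° / (1.34)² = -8.186 V.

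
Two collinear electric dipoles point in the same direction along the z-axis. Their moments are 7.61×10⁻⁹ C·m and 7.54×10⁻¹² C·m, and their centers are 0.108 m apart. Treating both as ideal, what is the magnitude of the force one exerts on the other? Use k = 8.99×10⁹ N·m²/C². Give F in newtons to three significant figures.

On-axis field of dipole 1 at distance r: E = 2kp₁/r³. Force on dipole 2 is F = p₂·dE/dr (gradient along axis).
dE/dr = −6kp₁/r⁴, so |F| = 6kp₁p₂/r⁴ (attractive for aligned moments).
F = 6(8.99×10⁹)(7.61×10⁻⁹)(7.54×10⁻¹²)/(0.108)⁴ = 2.275×10⁻⁵ N.

F ≈ 2.27×10⁻⁵ N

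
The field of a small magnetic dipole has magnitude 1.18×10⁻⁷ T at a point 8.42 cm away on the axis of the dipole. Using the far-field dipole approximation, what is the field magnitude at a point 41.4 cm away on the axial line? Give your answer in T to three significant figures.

B ≈ 9.93×10⁻¹⁰ T

Dipole fields scale as 1/r³ in the far field; the geometry is the same at both points.
B₂ = B₁ · (r₁/r₂)³ = 1.18×10⁻⁷ · (8.42/41.4)³.
(r₁/r₂)³ = (0.2034)³ = 0.008413.
B₂ ≈ 9.927×10⁻¹⁰ T.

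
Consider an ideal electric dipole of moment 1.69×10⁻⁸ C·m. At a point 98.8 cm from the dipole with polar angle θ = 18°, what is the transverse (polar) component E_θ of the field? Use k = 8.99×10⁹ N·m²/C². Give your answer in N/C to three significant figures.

E_θ ≈ 48.7 N/C

For a dipole, E_θ = (kp sinθ)/r³.
kp/r³ = (8.99×10⁹)(1.69×10⁻⁸)/(0.988)³ = 157.5 N/C.
E_θ = 157.5·sin18° = 48.68 N/C.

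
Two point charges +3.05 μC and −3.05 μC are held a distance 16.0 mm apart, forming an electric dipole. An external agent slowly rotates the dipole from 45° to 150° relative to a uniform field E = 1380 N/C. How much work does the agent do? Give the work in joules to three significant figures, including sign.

Dipole moment p = qd = (3.05×10⁻⁶ C)(0.0160 m) = 4.88×10⁻⁸ C·m.
W_ext = ΔU = U(θ₂) − U(θ₁) = −pE cosθ₂ − (−pE cosθ₁) = pE(cosθ₁ − cosθ₂).
W = (4.88×10⁻⁸)(1380)·(cos45° − cos150°) = (6.734×10⁻⁵)·(+1.5731) = 1.059×10⁻⁴ J.

W ≈ 1.06×10⁻⁴ J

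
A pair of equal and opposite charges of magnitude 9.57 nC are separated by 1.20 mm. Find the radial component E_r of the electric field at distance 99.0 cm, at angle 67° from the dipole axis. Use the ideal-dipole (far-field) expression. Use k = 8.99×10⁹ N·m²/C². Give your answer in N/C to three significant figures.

E_r ≈ 0.0831 N/C

Dipole moment p = qd = (9.57×10⁻⁹ C)(0.00120 m) = 1.148×10⁻¹¹ C·m.
For a dipole, E_r = (2kp cosθ)/r³.
kp/r³ = (8.99×10⁹)(1.148×10⁻¹¹)/(0.990)³ = 0.1064 N/C.
E_r = 2·0.1064·cos67° = 0.08312 N/C.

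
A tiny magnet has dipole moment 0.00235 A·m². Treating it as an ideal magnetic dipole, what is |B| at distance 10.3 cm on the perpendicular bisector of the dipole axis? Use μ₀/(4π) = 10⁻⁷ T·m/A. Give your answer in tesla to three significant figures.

B ≈ 2.15×10⁻⁷ T

In the equatorial plane B = (μ₀/4π)·m/r³ (half the axial value).
B = (10⁻⁷)·(0.00235) / (0.103)³ = 2.151×10⁻⁷ T.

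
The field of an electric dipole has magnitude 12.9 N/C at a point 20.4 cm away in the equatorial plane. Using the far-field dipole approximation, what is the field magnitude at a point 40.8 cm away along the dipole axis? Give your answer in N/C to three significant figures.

Dipole fields scale as 1/r³ in the far field.
The axial field is twice the equatorial field at the same r, so the geometry factor is 2/1.
E₂ = E₁ · (2/1) · (r₁/r₂)³ = 12.9 · 2 · (20.4/40.8)³.
(r₁/r₂)³ = (0.5)³ = 0.125.
E₂ ≈ 3.225 N/C.

E ≈ 3.22 N/C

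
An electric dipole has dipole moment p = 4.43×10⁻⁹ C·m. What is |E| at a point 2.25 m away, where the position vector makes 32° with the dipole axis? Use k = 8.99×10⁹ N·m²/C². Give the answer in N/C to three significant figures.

E ≈ 6.21 N/C

At angle θ the dipole field magnitude is E = (kp/r³)·√(1 + 3cos²θ).
kp/r³ = (8.99×10⁹)(4.43×10⁻⁹) / (2.25)³ = 3.496 N/C.
√(1 + 3cos²32°) = √(1 + 3·0.7192) = √3.1576 ≈ 1.7770.
E ≈ 3.496 × 1.777 = 6.213 N/C.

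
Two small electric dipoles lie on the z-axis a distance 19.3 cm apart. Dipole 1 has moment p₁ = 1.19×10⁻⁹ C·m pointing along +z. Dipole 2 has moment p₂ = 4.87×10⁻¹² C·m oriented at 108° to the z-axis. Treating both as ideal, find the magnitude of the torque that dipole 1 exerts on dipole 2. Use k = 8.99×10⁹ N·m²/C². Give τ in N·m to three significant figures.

The second dipole sits on the axis of the first, so the field there is axial: E₁ = 2kp₁/r³ along +z.
E₁ = 2(8.99×10⁹)(1.19×10⁻⁹)/(0.193)³ = 2976 N/C.
Torque on the second dipole: τ = p₂ E₁ sinθ.
τ = (4.87×10⁻¹²)(2976)·sin108° = 1.378×10⁻⁸ N·m.

τ ≈ 1.38×10⁻⁸ N·m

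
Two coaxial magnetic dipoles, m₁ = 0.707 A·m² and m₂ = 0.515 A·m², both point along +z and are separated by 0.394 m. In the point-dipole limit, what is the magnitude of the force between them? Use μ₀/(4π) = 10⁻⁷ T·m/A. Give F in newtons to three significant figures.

F ≈ 9.07×10⁻⁶ N

On-axis B of dipole 1: B = (μ₀/4π)·2m₁/r³. Force on dipole 2: F = m₂·dB/dr.
dB/dr = −(μ₀/4π)·6m₁/r⁴, so |F| = (μ₀/4π)·6m₁m₂/r⁴.
F = 6(10⁻⁷)(0.707)(0.515)/(0.394)⁴ = 9.066×10⁻⁶ N.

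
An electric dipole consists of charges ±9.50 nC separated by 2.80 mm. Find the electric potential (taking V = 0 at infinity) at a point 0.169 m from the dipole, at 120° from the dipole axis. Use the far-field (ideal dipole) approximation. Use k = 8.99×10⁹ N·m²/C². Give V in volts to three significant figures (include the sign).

Dipole moment p = qd = (9.50×10⁻⁹ C)(0.00280 m) = 2.66×10⁻¹¹ C·m.
The dipole potential is V = kp cosθ / r².
V = (8.99×10⁹)(2.66×10⁻¹¹)·cos120° / (0.169)² = -4.186 V.

V ≈ -4.19 V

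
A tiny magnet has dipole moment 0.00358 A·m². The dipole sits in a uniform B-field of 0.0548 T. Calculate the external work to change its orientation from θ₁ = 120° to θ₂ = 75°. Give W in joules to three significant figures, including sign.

W_ext = ΔU = −mB cosθ₂ + mB cosθ₁ = mB(cosθ₁ − cosθ₂).
W = (0.00358)(0.0548)·(cos120° − cos75°) = (1.962×10⁻⁴)·(-0.7588) = -1.489×10⁻⁴ J.

W ≈ -1.49×10⁻⁴ J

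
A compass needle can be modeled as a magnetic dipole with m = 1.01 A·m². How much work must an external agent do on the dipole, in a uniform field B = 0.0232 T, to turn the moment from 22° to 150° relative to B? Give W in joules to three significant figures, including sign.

W_ext = ΔU = −mB cosθ₂ + mB cosθ₁ = mB(cosθ₁ − cosθ₂).
W = (1.01)(0.0232)·(cos22° − cos150°) = (0.02343)·(+1.7932) = 0.04202 J.

W ≈ 0.0420 J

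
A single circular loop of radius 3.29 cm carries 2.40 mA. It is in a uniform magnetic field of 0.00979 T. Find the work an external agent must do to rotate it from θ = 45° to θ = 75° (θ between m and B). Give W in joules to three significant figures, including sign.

W ≈ 3.58×10⁻⁸ J

Magnetic moment m = IA = Iπa² = (0.00240)·π·(0.0329)² = 8.161×10⁻⁶ A·m².
W_ext = ΔU = −mB cosθ₂ + mB cosθ₁ = mB(cosθ₁ − cosθ₂).
W = (8.161×10⁻⁶)(0.00979)·(cos45° − cos75°) = (7.990×10⁻⁸)·(+0.4483) = 3.582×10⁻⁸ J.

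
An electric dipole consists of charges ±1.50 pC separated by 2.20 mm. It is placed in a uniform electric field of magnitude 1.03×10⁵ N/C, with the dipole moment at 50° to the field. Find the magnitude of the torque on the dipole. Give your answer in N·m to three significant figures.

τ ≈ 2.60×10⁻¹⁰ N·m

Dipole moment p = qd = (1.50×10⁻¹² C)(0.00220 m) = 3.30×10⁻¹⁵ C·m.
Torque on an electric dipole: τ = pE sinθ.
τ = (3.30×10⁻¹⁵)(1.03×10⁵)·sin50° = 2.604×10⁻¹⁰ N·m.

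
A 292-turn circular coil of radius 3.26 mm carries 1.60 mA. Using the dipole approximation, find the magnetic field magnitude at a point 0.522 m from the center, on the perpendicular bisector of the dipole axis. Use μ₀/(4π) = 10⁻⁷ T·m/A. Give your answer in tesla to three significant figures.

m = NIA = NIπa² = 292·(0.00160)·π·(0.00326)² = 1.56×10⁻⁵ A·m².
In the equatorial plane B = (μ₀/4π)·m/r³ (half the axial value).
B = (10⁻⁷)·(1.56×10⁻⁵) / (0.522)³ = 1.097×10⁻¹¹ T.

B ≈ 1.10×10⁻¹¹ T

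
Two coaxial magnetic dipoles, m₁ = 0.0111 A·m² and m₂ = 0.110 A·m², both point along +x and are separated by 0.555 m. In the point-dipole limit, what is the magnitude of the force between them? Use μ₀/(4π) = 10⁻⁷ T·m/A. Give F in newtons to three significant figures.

On-axis B of dipole 1: B = (μ₀/4π)·2m₁/r³. Force on dipole 2: F = m₂·dB/dr.
dB/dr = −(μ₀/4π)·6m₁/r⁴, so |F| = (μ₀/4π)·6m₁m₂/r⁴.
F = 6(10⁻⁷)(0.0111)(0.110)/(0.555)⁴ = 7.721×10⁻⁹ N.

F ≈ 7.72×10⁻⁹ N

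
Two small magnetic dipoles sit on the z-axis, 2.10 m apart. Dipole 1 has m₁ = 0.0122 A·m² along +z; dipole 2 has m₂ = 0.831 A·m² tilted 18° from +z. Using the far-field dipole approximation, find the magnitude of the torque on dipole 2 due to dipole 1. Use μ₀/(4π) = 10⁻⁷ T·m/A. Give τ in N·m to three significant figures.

Dipole B is on the axis of dipole A, so B₁ there is axial: B₁ = (μ₀/4π)·2m₁/r³ along +z.
B₁ = 2(10⁻⁷)(0.0122)/(2.10)³ = 2.635×10⁻¹⁰ T.
τ = m₂ B₁ sinθ.
τ = (0.831)(2.635×10⁻¹⁰)·sin18° = 6.766×10⁻¹¹ N·m.

τ ≈ 6.77×10⁻¹¹ N·m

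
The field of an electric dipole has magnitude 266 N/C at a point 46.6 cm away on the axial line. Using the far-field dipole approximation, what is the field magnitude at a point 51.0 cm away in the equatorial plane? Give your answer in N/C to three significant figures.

Dipole fields scale as 1/r³ in the far field.
The axial field is twice the equatorial field at the same r, so the geometry factor is 1/2.
E₂ = E₁ · (1/2) · (r₁/r₂)³ = 266 · 0.5 · (46.6/51.0)³.
(r₁/r₂)³ = (0.9137)³ = 0.7629.
E₂ ≈ 101.5 N/C.

E ≈ 101 N/C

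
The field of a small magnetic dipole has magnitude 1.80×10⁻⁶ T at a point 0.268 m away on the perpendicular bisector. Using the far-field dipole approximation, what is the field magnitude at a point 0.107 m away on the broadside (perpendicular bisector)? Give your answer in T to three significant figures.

B ≈ 2.83×10⁻⁵ T

Dipole fields scale as 1/r³ in the far field; the geometry is the same at both points.
B₂ = B₁ · (r₁/r₂)³ = 1.80×10⁻⁶ · (0.268/0.107)³.
(r₁/r₂)³ = (2.505)³ = 15.71.
B₂ ≈ 2.828×10⁻⁵ T.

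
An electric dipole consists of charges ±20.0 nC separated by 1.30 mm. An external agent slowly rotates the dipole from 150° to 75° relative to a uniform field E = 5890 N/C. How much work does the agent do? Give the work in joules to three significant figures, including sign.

Dipole moment p = qd = (2.00×10⁻⁸ C)(0.00130 m) = 2.60×10⁻¹¹ C·m.
W_ext = ΔU = U(θ₂) − U(θ₁) = −pE cosθ₂ − (−pE cosθ₁) = pE(cosθ₁ − cosθ₂).
W = (2.60×10⁻¹¹)(5890)·(cos150° − cos75°) = (1.531×10⁻⁷)·(-1.1248) = -1.723×10⁻⁷ J.

W ≈ -1.72×10⁻⁷ J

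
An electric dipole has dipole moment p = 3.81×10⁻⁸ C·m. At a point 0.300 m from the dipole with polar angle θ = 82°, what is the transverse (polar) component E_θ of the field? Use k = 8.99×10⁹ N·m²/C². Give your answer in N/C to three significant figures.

E_θ ≈ 1.26×10⁴ N/C

For a dipole, E_θ = (kp sinθ)/r³.
kp/r³ = (8.99×10⁹)(3.81×10⁻⁸)/(0.300)³ = 1.269×10⁴ N/C.
E_θ = 1.269×10⁴·sin82° = 1.256×10⁴ N/C.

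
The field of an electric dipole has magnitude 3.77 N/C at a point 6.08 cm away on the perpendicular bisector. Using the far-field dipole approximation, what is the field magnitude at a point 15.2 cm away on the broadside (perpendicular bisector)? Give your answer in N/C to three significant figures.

Dipole fields scale as 1/r³ in the far field; the geometry is the same at both points.
E₂ = E₁ · (r₁/r₂)³ = 3.77 · (6.08/15.2)³.
(r₁/r₂)³ = (0.4)³ = 0.064.
E₂ ≈ 0.2413 N/C.

E ≈ 0.241 N/C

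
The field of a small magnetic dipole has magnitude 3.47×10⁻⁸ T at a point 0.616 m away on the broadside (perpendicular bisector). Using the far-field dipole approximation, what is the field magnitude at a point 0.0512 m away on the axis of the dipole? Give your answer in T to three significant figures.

Dipole fields scale as 1/r³ in the far field.
The axial field is twice the equatorial field at the same r, so the geometry factor is 2/1.
B₂ = B₁ · (2/1) · (r₁/r₂)³ = 3.47×10⁻⁸ · 2 · (0.616/0.0512)³.
(r₁/r₂)³ = (12.03)³ = 1742.
B₂ ≈ 1.209×10⁻⁴ T.

B ≈ 1.21×10⁻⁴ T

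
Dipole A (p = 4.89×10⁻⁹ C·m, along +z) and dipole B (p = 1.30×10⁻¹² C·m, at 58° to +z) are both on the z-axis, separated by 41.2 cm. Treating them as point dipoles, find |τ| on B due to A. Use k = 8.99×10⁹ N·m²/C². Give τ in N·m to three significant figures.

The second dipole sits on the axis of the first, so the field there is axial: E₁ = 2kp₁/r³ along +z.
E₁ = 2(8.99×10⁹)(4.89×10⁻⁹)/(0.412)³ = 1257 N/C.
Torque on the second dipole: τ = p₂ E₁ sinθ.
τ = (1.30×10⁻¹²)(1257)·sin58° = 1.386×10⁻⁹ N·m.

τ ≈ 1.39×10⁻⁹ N·m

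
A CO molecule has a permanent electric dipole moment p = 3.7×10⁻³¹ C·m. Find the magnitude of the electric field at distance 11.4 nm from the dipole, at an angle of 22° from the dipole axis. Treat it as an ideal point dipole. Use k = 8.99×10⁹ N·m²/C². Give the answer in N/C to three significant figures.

At angle θ the dipole field magnitude is E = (kp/r³)·√(1 + 3cos²θ).
kp/r³ = (8.99×10⁹)(3.70×10⁻³¹) / (1.14×10⁻⁸)³ = 2245 N/C.
√(1 + 3cos²22°) = √(1 + 3·0.8597) = √3.5790 ≈ 1.8918.
E ≈ 2245 × 1.892 = 4247 N/C.

E ≈ 4250 N/C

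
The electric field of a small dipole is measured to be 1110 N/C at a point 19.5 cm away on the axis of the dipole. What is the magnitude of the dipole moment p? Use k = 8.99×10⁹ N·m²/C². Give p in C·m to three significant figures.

p ≈ 4.58×10⁻¹⁰ C·m

On axis E = 2kp/r³, so p = Er³/(2k).
p = (1110)·(0.195)³ / (2·8.99×10⁹) = 4.578×10⁻¹⁰ C·m.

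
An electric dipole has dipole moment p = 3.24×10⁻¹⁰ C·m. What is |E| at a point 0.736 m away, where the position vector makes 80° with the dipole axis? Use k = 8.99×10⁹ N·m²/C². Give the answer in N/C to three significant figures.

E ≈ 7.63 N/C

At angle θ the dipole field magnitude is E = (kp/r³)·√(1 + 3cos²θ).
kp/r³ = (8.99×10⁹)(3.24×10⁻¹⁰) / (0.736)³ = 7.306 N/C.
√(1 + 3cos²80°) = √(1 + 3·0.0302) = √1.0905 ≈ 1.0443.
E ≈ 7.306 × 1.044 = 7.629 N/C.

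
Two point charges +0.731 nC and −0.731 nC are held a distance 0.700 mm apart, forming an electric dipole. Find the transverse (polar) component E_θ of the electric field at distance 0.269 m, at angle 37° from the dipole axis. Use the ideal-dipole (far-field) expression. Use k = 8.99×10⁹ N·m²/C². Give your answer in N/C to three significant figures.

Dipole moment p = qd = (7.31×10⁻¹⁰ C)(7.00×10⁻⁴ m) = 5.117×10⁻¹³ C·m.
For a dipole, E_θ = (kp sinθ)/r³.
kp/r³ = (8.99×10⁹)(5.117×10⁻¹³)/(0.269)³ = 0.2363 N/C.
E_θ = 0.2363·sin37° = 0.1422 N/C.

E_θ ≈ 0.142 N/C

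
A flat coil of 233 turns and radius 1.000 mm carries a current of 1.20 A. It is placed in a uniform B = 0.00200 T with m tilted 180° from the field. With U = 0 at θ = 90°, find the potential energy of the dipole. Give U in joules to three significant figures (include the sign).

m = NIA = NIπa² = 233·(1.20)·π·(0.00100)² = 8.784×10⁻⁴ A·m².
U = −m·B = −mB cosθ.
U = −(8.784×10⁻⁴)(0.00200)·cos180° = 1.757×10⁻⁶ J.

U ≈ 1.76×10⁻⁶ J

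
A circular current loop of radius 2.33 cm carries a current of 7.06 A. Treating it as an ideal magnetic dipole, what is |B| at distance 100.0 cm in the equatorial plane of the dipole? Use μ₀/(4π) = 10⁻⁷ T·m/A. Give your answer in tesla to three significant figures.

B ≈ 1.20×10⁻⁹ T

Magnetic moment m = IA = Iπa² = (7.06)·π·(0.0233)² = 0.01204 A·m².
In the equatorial plane B = (μ₀/4π)·m/r³ (half the axial value).
B = (10⁻⁷)·(0.01204) / (1.00)³ = 1.204×10⁻⁹ T.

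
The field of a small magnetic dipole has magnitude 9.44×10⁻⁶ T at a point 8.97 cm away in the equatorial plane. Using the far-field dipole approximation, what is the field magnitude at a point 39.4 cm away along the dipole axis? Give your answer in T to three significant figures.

Dipole fields scale as 1/r³ in the far field.
The axial field is twice the equatorial field at the same r, so the geometry factor is 2/1.
B₂ = B₁ · (2/1) · (r₁/r₂)³ = 9.44×10⁻⁶ · 2 · (8.97/39.4)³.
(r₁/r₂)³ = (0.2277)³ = 0.0118.
B₂ ≈ 2.228×10⁻⁷ T.

B ≈ 2.23×10⁻⁷ T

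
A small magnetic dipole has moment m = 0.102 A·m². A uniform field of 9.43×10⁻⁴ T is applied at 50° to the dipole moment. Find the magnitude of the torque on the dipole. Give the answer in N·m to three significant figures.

Torque on a magnetic dipole: τ = mB sinθ.
τ = (0.102)(9.43×10⁻⁴)·sin50° = 7.368×10⁻⁵ N·m.

τ ≈ 7.37×10⁻⁵ N·m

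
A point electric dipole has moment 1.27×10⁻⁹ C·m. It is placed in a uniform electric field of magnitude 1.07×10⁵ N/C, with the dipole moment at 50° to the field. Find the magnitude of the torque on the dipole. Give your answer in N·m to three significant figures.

τ ≈ 1.04×10⁻⁴ N·m

Torque on an electric dipole: τ = pE sinθ.
τ = (1.27×10⁻⁹)(1.07×10⁵)·sin50° = 1.041×10⁻⁴ N·m.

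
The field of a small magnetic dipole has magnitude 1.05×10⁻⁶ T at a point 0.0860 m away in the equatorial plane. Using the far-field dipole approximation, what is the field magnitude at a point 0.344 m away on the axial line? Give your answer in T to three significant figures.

B ≈ 3.28×10⁻⁸ T

Dipole fields scale as 1/r³ in the far field.
The axial field is twice the equatorial field at the same r, so the geometry factor is 2/1.
B₂ = B₁ · (2/1) · (r₁/r₂)³ = 1.05×10⁻⁶ · 2 · (0.0860/0.344)³.
(r₁/r₂)³ = (0.25)³ = 0.01562.
B₂ ≈ 3.281×10⁻⁸ T.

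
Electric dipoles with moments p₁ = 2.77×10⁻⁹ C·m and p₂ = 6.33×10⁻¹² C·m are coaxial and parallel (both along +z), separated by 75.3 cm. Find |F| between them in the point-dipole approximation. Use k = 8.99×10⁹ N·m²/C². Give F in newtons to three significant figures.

On-axis field of dipole 1 at distance r: E = 2kp₁/r³. Force on dipole 2 is F = p₂·dE/dr (gradient along axis).
dE/dr = −6kp₁/r⁴, so |F| = 6kp₁p₂/r⁴ (attractive for aligned moments).
F = 6(8.99×10⁹)(2.77×10⁻⁹)(6.33×10⁻¹²)/(0.753)⁴ = 2.942×10⁻⁹ N.

F ≈ 2.94×10⁻⁹ N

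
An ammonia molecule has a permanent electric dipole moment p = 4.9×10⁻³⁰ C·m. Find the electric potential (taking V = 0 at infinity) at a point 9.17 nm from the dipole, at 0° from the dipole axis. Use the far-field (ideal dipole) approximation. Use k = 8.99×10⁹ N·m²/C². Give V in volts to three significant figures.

V ≈ 5.24×10⁻⁴ V

The dipole potential is V = kp cosθ / r².
V = (8.99×10⁹)(4.90×10⁻³⁰)·cos0° / (9.17×10⁻⁹)² = 5.239×10⁻⁴ V.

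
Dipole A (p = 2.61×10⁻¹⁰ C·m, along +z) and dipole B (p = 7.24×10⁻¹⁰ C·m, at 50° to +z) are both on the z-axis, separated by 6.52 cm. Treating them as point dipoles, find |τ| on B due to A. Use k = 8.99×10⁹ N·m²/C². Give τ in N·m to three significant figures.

τ ≈ 9.39×10⁻⁶ N·m

The second dipole sits on the axis of the first, so the field there is axial: E₁ = 2kp₁/r³ along +z.
E₁ = 2(8.99×10⁹)(2.61×10⁻¹⁰)/(0.0652)³ = 1.693×10⁴ N/C.
Torque on the second dipole: τ = p₂ E₁ sinθ.
τ = (7.24×10⁻¹⁰)(1.693×10⁴)·sin50° = 9.390×10⁻⁶ N·m.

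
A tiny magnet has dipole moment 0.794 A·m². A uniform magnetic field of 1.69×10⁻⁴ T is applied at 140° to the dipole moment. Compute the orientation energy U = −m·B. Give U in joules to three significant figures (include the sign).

U = −m·B = −mB cosθ.
U = −(0.794)(1.69×10⁻⁴)·cos140° = 1.028×10⁻⁴ J.

U ≈ 1.03×10⁻⁴ J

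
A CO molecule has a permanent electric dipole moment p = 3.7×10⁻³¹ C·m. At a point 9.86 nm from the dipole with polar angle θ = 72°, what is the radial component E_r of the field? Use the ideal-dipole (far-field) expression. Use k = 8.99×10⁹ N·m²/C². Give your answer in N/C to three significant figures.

For a dipole, E_r = (2kp cosθ)/r³.
kp/r³ = (8.99×10⁹)(3.70×10⁻³¹)/(9.86×10⁻⁹)³ = 3470 N/C.
E_r = 2·3470·cos72° = 2145 N/C.

E_r ≈ 2140 N/C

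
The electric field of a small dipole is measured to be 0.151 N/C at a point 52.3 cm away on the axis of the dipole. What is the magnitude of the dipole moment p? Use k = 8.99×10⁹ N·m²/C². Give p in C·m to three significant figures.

On axis E = 2kp/r³, so p = Er³/(2k).
p = (0.151)·(0.523)³ / (2·8.99×10⁹) = 1.201×10⁻¹² C·m.

p ≈ 1.20×10⁻¹² C·m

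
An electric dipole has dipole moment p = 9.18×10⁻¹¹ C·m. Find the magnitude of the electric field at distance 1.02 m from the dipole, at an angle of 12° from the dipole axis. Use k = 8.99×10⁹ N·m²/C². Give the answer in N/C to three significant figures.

At angle θ the dipole field magnitude is E = (kp/r³)·√(1 + 3cos²θ).
kp/r³ = (8.99×10⁹)(9.18×10⁻¹¹) / (1.02)³ = 0.7777 N/C.
√(1 + 3cos²12°) = √(1 + 3·0.9568) = √3.8703 ≈ 1.9673.
E ≈ 0.7777 × 1.967 = 1.530 N/C.

E ≈ 1.53 N/C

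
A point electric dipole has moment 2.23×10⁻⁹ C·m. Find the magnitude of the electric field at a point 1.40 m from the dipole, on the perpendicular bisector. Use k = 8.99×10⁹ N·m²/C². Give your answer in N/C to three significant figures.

On the perpendicular bisector E = kp/r³ (half the axial value at the same distance).
E = (8.99×10⁹)(2.23×10⁻⁹) / (1.40)³ = 7.306 N/C.

E ≈ 7.31 N/C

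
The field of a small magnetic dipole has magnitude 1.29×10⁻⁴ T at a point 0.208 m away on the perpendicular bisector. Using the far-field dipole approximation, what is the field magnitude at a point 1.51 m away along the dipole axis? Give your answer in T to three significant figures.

Dipole fields scale as 1/r³ in the far field.
The axial field is twice the equatorial field at the same r, so the geometry factor is 2/1.
B₂ = B₁ · (2/1) · (r₁/r₂)³ = 1.29×10⁻⁴ · 2 · (0.208/1.51)³.
(r₁/r₂)³ = (0.1377)³ = 0.002614.
B₂ ≈ 6.743×10⁻⁷ T.

B ≈ 6.74×10⁻⁷ T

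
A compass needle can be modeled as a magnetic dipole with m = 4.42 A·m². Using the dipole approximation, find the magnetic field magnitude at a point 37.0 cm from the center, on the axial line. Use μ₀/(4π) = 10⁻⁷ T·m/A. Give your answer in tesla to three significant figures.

On axis B = (μ₀/4π)·2m/r³.
B = 2·(10⁻⁷)·(4.42) / (0.370)³ = 1.745×10⁻⁵ T.

B ≈ 1.75×10⁻⁵ T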